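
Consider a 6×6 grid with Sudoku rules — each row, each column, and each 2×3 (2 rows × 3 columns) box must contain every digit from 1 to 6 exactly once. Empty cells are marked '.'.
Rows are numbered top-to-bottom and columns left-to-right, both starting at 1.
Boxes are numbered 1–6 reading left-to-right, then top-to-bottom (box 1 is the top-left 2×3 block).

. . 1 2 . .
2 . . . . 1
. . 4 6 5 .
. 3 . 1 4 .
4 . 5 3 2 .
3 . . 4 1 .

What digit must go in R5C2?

Cell R5C2 itself could take any of {1, 6} by direct elimination.
Consider where 1 can go in row 5.
R5C6 is out (column 6 already has a 1).
So the only cell in row 5 that can hold 1 is R5C2.
Therefore R5C2 = 1.

1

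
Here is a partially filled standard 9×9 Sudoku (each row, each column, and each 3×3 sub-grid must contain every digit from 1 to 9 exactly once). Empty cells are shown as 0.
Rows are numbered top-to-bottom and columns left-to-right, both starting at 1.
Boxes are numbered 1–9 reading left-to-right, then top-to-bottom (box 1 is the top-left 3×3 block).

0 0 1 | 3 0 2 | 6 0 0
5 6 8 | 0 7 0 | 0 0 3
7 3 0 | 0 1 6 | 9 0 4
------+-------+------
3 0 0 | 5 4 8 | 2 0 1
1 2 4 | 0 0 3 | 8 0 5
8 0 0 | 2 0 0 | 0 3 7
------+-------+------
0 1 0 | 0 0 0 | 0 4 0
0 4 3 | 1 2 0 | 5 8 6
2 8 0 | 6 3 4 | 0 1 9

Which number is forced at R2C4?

4

Cell R2C4 itself could take any of {4, 9} by direct elimination.
Consider where 4 can go in column 4.
R3C4 is out (row 3 already has a 4).
R5C4 is out (row 5 already has a 4).
R7C4 is out (row 7 already has a 4).
So the only cell in column 4 that can hold 4 is R2C4.
Therefore R2C4 = 4.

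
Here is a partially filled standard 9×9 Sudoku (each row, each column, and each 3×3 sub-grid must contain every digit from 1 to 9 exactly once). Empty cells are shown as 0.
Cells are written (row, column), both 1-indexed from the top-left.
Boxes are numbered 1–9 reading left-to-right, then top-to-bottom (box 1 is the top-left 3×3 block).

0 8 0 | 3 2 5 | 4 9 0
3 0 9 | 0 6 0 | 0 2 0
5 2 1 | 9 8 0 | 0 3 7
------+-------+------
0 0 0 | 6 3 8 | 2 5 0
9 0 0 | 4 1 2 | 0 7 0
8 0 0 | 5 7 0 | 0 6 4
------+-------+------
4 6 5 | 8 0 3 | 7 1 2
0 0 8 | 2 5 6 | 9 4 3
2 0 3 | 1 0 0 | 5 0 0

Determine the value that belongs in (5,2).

Cell (5,2) itself could take any of {3, 5} by direct elimination.
Consider where 5 can go in column 2.
(2,2) is out (box 1 already has a 5).
(4,2) is out (row 4 already has a 5).
(6,2) is out (row 6 already has a 5).
(8,2) is out (row 8 already has a 5).
(9,2) is out (row 9 already has a 5).
So the only cell in column 2 that can hold 5 is (5,2).
Therefore (5,2) = 5.

5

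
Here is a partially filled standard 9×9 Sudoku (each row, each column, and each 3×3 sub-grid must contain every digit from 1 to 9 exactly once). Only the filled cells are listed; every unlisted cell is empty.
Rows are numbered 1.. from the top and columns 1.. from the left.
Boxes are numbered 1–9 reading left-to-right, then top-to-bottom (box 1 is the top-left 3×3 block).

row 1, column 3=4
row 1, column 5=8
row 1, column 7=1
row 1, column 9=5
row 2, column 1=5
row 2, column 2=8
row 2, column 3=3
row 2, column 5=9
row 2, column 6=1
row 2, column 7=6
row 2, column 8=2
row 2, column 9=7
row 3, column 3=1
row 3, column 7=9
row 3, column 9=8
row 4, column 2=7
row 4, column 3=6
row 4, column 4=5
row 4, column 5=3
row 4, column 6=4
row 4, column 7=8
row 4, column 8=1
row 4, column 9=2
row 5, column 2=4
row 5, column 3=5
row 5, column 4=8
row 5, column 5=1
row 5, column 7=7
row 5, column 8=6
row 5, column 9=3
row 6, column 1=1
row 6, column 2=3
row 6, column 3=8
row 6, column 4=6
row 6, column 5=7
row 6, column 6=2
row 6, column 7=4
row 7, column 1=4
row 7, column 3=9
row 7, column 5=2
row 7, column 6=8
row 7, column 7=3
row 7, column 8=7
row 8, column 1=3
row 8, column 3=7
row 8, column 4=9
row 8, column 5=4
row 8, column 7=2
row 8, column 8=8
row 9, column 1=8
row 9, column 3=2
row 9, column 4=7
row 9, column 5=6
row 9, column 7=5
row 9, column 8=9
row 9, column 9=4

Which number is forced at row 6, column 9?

9

Row 6 already contains {1, 2, 3, 4, 6, 7, 8}.
Column 9 already contains {2, 3, 4, 5, 7, 8}.
Its 3×3 block (box 6) already contains {1, 2, 3, 4, 6, 7, 8}.
The only value from 1–9 not eliminated is 9, so row 6, column 9 = 9.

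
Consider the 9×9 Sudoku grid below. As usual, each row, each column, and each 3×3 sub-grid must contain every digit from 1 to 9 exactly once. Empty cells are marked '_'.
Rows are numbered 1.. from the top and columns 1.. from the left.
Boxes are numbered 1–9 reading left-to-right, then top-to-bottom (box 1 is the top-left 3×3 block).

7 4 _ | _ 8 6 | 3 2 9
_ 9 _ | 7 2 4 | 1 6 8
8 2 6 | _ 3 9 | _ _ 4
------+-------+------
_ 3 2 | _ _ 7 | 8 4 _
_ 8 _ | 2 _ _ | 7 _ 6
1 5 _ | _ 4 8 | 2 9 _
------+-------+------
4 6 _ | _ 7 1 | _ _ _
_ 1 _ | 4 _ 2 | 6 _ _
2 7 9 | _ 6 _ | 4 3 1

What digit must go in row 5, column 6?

3

Cell row 5, column 6 itself could take any of {3, 5} by direct elimination.
Consider where 3 can go in row 5.
row 5, column 1 is out (box 4 already has a 3).
row 5, column 3 is out (box 4 already has a 3).
row 5, column 5 is out (column 5 already has a 3).
row 5, column 8 is out (column 8 already has a 3).
So the only cell in row 5 that can hold 3 is row 5, column 6.
Therefore row 5, column 6 = 3.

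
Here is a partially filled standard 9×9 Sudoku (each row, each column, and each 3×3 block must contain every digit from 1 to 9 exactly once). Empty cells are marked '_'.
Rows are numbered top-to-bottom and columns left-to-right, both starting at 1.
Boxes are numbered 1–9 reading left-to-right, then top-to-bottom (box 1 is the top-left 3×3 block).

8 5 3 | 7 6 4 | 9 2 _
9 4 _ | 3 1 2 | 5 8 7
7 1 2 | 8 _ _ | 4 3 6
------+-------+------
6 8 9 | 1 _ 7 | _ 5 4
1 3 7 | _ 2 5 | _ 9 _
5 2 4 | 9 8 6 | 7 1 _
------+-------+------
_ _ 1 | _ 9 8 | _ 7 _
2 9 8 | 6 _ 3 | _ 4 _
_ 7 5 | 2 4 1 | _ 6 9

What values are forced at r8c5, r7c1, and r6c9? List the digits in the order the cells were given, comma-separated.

For r8c5:
  Consider where 7 can go in row 8.
  r8c7 is out (column 7 already has a 7).
  r8c9 is out (column 9 already has a 7).
  So the only cell in row 8 that can hold 7 is r8c5.
  So r8c5 = 7.
For r7c1:
  Consider where 4 can go in box 7.
  r7c2 is out (column 2 already has a 4).
  r9c1 is out (row 9 already has a 4).
  So the only cell in box 7 that can hold 4 is r7c1.
  So r7c1 = 4.
For r6c9:
  Row 6 already contains {1, 2, 4, 5, 6, 7, 8, 9}.
  Column 9 already contains {4, 6, 7, 9}.
  Its 3×3 block (box 6) already contains {1, 4, 5, 7, 9}.
  The only value from 1–9 not eliminated is 3, so r6c9 = 3.

7,4,3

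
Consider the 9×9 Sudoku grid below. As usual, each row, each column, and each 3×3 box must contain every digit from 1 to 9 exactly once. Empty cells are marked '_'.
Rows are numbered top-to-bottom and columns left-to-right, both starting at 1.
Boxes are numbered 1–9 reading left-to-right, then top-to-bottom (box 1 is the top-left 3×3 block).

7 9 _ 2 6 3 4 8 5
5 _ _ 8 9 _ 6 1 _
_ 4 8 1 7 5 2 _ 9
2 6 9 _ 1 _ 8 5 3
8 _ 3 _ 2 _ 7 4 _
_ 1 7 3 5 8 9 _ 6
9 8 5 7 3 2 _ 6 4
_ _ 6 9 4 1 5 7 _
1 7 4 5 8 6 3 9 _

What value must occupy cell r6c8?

2

Row 6 already contains {1, 3, 5, 6, 7, 8, 9}.
Column 8 already contains {1, 4, 5, 6, 7, 8, 9}.
Its 3×3 block (box 6) already contains {3, 4, 5, 6, 7, 8, 9}.
The only value from 1–9 not eliminated is 2, so r6c8 = 2.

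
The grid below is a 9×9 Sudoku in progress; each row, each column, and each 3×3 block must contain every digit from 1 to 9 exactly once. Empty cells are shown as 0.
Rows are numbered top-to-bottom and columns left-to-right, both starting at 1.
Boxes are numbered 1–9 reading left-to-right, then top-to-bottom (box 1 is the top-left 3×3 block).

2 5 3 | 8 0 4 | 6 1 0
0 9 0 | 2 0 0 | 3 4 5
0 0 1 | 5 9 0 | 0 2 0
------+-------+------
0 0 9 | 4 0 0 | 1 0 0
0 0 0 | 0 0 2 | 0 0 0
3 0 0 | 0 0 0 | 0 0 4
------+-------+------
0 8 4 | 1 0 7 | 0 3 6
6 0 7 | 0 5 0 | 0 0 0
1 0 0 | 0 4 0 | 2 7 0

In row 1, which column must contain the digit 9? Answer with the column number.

Consider where 9 can go in row 1.
r1c5 is out (column 5 already has a 9).
So the only cell in row 1 that can hold 9 is r1c9.
That is column 9.

9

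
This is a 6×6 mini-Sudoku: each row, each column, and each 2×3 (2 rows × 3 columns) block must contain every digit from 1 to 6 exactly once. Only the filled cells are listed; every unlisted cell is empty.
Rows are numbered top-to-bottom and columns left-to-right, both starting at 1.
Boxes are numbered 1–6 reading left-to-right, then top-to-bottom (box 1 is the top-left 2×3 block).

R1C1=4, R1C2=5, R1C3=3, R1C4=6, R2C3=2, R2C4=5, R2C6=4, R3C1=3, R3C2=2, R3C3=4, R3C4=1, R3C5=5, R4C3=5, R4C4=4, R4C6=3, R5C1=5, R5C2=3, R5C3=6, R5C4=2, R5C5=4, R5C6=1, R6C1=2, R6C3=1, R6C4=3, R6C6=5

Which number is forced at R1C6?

2

Row 1 already contains {3, 4, 5, 6}.
Column 6 already contains {1, 3, 4, 5}.
Its 2×3 block (box 2) already contains {4, 5, 6}.
The only value from 1–6 not eliminated is 2, so R1C6 = 2.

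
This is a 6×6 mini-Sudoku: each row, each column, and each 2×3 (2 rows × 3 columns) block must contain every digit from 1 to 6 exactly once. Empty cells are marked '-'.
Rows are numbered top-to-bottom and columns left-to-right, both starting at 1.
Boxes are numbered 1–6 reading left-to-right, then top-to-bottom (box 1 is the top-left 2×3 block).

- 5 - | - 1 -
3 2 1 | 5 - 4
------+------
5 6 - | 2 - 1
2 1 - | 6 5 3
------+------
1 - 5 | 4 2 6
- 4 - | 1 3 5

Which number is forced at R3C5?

4

Row 3 already contains {1, 2, 5, 6}.
Column 5 already contains {1, 2, 3, 5}.
Its 2×3 block (box 4) already contains {1, 2, 3, 5, 6}.
The only value from 1–6 not eliminated is 4, so R3C5 = 4.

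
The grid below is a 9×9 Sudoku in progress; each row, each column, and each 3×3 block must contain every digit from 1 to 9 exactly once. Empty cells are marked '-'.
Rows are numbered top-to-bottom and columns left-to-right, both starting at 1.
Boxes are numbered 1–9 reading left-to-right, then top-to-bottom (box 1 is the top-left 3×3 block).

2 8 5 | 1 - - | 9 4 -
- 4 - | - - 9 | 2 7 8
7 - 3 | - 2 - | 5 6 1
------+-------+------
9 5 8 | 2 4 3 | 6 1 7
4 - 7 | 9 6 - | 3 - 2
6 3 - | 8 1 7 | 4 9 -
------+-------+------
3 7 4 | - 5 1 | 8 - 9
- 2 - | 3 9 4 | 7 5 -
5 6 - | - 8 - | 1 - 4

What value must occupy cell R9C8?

3

Cell R9C8 itself could take any of {2, 3} by direct elimination.
Consider where 3 can go in box 9.
R7C8 is out (row 7 already has a 3).
R8C9 is out (row 8 already has a 3).
So the only cell in box 9 that can hold 3 is R9C8.
Therefore R9C8 = 3.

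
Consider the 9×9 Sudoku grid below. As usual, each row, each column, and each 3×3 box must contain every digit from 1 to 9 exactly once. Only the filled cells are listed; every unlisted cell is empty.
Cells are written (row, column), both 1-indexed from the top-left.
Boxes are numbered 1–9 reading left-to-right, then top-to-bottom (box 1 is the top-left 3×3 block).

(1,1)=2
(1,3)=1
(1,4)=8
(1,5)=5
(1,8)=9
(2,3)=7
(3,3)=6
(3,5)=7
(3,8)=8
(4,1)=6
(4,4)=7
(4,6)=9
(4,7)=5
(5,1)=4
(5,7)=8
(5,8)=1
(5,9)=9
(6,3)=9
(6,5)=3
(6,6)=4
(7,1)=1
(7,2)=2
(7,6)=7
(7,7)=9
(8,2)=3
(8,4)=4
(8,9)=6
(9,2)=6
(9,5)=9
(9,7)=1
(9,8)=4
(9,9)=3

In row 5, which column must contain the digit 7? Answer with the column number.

Consider where 7 can go in row 5.
(5,3) is out (column 3 already has a 7).
(5,4) is out (column 4 already has a 7).
(5,5) is out (column 5 already has a 7).
(5,6) is out (column 6 already has a 7).
So the only cell in row 5 that can hold 7 is (5,2).
That is column 2.

2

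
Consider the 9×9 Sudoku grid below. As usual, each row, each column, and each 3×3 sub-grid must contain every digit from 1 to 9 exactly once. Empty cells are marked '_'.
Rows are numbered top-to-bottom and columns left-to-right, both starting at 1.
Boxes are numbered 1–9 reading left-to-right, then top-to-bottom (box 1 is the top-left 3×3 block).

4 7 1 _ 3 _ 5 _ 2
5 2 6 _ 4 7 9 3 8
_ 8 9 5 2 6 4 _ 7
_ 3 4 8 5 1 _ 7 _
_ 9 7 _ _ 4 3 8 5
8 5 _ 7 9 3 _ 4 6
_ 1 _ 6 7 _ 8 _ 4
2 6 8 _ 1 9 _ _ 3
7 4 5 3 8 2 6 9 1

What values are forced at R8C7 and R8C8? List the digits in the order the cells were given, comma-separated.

7,5

For R8C7:
  Row 8 already contains {1, 2, 3, 6, 8, 9}.
  Column 7 already contains {3, 4, 5, 6, 8, 9}.
  Its 3×3 block (box 9) already contains {1, 3, 4, 6, 8, 9}.
  The only value from 1–9 not eliminated is 7, so R8C7 = 7.
For R8C8:
  Row 8 already contains {1, 2, 3, 6, 8, 9}.
  Column 8 already contains {3, 4, 7, 8, 9}.
  Its 3×3 block (box 9) already contains {1, 3, 4, 6, 8, 9}.
  The only value from 1–9 not eliminated is 5, so R8C8 = 5.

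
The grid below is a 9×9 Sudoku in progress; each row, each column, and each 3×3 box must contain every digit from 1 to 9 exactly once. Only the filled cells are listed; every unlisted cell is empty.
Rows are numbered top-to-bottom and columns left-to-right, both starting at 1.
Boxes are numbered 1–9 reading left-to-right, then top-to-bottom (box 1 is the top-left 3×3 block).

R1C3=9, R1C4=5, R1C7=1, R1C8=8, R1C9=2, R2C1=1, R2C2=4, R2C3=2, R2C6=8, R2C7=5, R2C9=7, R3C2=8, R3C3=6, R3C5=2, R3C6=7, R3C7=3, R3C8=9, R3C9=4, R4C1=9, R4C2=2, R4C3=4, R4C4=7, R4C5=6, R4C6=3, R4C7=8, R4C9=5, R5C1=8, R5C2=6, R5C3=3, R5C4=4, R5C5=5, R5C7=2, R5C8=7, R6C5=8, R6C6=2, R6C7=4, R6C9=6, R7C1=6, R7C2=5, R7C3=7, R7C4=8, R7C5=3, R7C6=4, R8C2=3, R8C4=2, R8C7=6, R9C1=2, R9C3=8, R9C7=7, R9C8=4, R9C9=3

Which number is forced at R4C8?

1

Row 4 already contains {2, 3, 4, 5, 6, 7, 8, 9}.
Column 8 already contains {4, 7, 8, 9}.
Its 3×3 block (box 6) already contains {2, 4, 5, 6, 7, 8}.
The only value from 1–9 not eliminated is 1, so R4C8 = 1.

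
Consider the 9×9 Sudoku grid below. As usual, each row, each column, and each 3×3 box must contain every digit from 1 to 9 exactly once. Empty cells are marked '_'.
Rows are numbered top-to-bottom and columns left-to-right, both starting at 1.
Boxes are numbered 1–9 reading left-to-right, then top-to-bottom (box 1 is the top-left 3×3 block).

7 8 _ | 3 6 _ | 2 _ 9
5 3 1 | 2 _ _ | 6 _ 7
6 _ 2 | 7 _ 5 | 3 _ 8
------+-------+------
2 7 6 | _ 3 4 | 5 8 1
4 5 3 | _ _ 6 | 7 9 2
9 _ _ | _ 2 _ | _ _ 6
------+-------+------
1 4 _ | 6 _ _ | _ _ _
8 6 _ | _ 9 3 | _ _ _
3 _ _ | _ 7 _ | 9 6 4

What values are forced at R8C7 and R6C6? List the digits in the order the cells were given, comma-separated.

For R8C7:
  Row 8 already contains {3, 6, 8, 9}.
  Column 7 already contains {2, 3, 5, 6, 7, 9}.
  Its 3×3 block (box 9) already contains {4, 6, 9}.
  The only value from 1–9 not eliminated is 1, so R8C7 = 1.
For R6C6:
  Consider where 7 can go in row 6.
  R6C2 is out (column 2 already has a 7).
  R6C3 is out (box 4 already has a 7).
  R6C4 is out (column 4 already has a 7).
  R6C7 is out (column 7 already has a 7).
  R6C8 is out (box 6 already has a 7).
  So the only cell in row 6 that can hold 7 is R6C6.
  So R6C6 = 7.

1,7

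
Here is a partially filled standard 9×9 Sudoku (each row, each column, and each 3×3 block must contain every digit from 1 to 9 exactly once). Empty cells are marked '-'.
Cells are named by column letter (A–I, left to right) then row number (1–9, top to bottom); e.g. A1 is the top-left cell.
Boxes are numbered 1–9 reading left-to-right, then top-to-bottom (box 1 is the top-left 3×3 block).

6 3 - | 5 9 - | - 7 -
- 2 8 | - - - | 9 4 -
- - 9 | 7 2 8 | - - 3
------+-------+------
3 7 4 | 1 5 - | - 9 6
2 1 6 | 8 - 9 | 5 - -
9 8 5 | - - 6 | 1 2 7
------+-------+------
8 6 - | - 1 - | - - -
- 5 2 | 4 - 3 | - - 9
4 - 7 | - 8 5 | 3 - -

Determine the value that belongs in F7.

Cell F7 itself could take any of {2, 7} by direct elimination.
Consider where 7 can go in column F.
F1 is out (row 1 already has a 7).
F2 is out (box 2 already has a 7).
F4 is out (row 4 already has a 7).
So the only cell in column F that can hold 7 is F7.
Therefore F7 = 7.

7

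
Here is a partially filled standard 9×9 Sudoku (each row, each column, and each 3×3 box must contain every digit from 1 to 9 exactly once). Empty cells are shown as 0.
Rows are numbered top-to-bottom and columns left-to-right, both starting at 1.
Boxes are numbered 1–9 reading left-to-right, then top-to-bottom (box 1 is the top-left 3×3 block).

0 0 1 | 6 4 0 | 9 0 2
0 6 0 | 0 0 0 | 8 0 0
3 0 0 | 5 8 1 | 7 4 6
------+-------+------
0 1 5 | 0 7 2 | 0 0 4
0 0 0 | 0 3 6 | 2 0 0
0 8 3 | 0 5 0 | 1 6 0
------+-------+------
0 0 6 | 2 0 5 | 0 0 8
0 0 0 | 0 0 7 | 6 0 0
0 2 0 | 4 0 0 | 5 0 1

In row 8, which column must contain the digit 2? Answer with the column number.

8

Consider where 2 can go in row 8.
R8C1 is out (box 7 already has a 2). R8C2 is out (column 2 already has a 2). R8C3 is out (box 7 already has a 2). R8C4 is out (column 4 already has a 2). The remaining empty cells in row 8 are similarly blocked.
So the only cell in row 8 that can hold 2 is R8C8.
That is column 8.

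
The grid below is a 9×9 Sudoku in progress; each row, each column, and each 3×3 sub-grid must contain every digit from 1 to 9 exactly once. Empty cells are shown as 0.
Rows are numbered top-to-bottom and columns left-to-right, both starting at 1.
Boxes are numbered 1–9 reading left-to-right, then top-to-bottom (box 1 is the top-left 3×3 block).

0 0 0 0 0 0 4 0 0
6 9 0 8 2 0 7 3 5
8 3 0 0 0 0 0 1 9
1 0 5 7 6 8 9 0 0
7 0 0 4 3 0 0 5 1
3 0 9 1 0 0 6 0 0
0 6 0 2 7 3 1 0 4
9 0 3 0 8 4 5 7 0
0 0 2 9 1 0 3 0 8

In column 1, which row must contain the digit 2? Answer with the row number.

Consider where 2 can go in column 1.
R7C1 is out (row 7 already has a 2).
R9C1 is out (row 9 already has a 2).
So the only cell in column 1 that can hold 2 is R1C1.
That is row 1.

1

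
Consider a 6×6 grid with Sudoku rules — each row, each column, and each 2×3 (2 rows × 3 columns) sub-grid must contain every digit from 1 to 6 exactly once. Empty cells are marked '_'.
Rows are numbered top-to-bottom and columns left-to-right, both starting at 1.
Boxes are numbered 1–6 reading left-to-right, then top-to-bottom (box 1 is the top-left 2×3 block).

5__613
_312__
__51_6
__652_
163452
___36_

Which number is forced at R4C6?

4

Row 4 already contains {2, 5, 6}.
Column 6 already contains {2, 3, 6}.
Its 2×3 block (box 4) already contains {1, 2, 5, 6}.
The only value from 1–6 not eliminated is 4, so R4C6 = 4.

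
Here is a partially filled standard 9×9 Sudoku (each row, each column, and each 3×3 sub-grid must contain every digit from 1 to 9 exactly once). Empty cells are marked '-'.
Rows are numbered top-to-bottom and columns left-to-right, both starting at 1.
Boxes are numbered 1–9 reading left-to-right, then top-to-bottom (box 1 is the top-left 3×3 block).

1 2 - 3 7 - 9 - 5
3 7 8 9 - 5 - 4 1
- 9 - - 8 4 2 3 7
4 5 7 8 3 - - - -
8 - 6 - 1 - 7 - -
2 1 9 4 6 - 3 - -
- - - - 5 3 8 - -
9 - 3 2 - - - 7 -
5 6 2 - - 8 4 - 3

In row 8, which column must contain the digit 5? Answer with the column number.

7

Consider where 5 can go in row 8.
r8c2 is out (column 2 already has a 5).
r8c5 is out (column 5 already has a 5).
r8c6 is out (column 6 already has a 5).
r8c9 is out (column 9 already has a 5).
So the only cell in row 8 that can hold 5 is r8c7.
That is column 7.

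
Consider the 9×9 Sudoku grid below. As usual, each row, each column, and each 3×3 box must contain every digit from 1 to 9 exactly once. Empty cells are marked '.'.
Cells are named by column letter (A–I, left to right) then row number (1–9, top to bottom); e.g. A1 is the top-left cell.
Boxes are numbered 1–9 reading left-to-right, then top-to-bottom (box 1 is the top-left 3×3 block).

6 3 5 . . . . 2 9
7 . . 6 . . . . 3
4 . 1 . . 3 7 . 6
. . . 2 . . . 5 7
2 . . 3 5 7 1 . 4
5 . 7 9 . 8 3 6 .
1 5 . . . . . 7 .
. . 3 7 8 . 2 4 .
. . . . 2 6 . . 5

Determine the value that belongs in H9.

Cell H9 itself could take any of {1, 3, 8, 9} by direct elimination.
Consider where 3 can go in column H.
H2 is out (row 2 already has a 3).
H3 is out (row 3 already has a 3).
H5 is out (row 5 already has a 3).
So the only cell in column H that can hold 3 is H9.
Therefore H9 = 3.

3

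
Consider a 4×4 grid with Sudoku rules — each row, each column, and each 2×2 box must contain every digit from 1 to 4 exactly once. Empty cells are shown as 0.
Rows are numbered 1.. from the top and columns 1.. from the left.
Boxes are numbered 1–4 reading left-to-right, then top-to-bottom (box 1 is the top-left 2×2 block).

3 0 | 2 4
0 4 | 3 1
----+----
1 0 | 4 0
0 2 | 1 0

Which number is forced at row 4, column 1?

4

Row 4 already contains {1, 2}.
Column 1 already contains {1, 3}.
Its 2×2 block (box 3) already contains {1, 2}.
The only value from 1–4 not eliminated is 4, so row 4, column 1 = 4.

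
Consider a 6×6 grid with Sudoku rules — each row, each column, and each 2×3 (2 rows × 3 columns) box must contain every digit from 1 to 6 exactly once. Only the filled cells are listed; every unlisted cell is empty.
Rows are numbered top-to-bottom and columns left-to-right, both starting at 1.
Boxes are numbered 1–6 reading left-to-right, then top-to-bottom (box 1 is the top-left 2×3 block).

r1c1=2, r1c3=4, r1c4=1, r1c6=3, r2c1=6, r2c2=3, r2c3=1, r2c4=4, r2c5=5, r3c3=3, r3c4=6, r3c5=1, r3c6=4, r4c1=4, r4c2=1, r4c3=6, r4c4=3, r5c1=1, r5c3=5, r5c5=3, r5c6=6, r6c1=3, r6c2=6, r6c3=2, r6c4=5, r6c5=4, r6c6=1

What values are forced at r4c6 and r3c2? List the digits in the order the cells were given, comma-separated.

5,2

For r4c6:
  Consider where 5 can go in column 6.
  r2c6 is out (row 2 already has a 5).
  So the only cell in column 6 that can hold 5 is r4c6.
  So r4c6 = 5.
For r3c2:
  Consider where 2 can go in box 3.
  r3c1 is out (column 1 already has a 2).
  So the only cell in box 3 that can hold 2 is r3c2.
  So r3c2 = 2.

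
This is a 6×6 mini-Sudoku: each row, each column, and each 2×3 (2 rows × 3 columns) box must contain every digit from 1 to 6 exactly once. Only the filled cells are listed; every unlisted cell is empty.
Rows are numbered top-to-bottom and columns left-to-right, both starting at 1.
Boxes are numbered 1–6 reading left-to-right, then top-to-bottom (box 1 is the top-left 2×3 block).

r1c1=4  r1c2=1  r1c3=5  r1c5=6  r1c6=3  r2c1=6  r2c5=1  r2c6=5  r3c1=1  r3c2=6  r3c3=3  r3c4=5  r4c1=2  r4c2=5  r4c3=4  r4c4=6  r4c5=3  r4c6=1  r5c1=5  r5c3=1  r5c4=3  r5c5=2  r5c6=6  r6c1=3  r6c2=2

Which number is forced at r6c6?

Row 6 already contains {2, 3}.
Column 6 already contains {1, 3, 5, 6}.
Its 2×3 block (box 6) already contains {2, 3, 6}.
The only value from 1–6 not eliminated is 4, so r6c6 = 4.

4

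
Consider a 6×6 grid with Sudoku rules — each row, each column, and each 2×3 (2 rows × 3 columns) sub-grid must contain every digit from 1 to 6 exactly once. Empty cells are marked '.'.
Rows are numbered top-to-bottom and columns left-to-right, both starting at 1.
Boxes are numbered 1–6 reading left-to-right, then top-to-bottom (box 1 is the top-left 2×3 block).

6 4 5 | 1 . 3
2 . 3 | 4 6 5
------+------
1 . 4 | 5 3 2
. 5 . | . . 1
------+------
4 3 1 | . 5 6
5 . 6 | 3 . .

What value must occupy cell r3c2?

6

Row 3 already contains {1, 2, 3, 4, 5}.
Column 2 already contains {3, 4, 5}.
Its 2×3 block (box 3) already contains {1, 4, 5}.
The only value from 1–6 not eliminated is 6, so r3c2 = 6.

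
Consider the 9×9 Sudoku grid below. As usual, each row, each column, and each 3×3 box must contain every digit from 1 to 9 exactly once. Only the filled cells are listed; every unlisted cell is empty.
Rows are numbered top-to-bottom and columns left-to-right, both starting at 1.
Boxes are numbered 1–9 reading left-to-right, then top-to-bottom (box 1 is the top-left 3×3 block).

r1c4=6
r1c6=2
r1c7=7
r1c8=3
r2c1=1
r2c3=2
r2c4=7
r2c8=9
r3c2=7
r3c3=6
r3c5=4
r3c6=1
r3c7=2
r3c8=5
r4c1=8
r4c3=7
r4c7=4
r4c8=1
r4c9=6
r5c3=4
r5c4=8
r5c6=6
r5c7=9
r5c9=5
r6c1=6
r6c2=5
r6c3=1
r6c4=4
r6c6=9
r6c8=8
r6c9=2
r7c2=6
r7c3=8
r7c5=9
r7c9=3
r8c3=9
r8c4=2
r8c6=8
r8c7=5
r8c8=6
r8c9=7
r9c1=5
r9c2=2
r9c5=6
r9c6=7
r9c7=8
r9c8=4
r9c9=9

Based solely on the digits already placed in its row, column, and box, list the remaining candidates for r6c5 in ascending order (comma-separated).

3,7

Row 6 already contains {1, 2, 4, 5, 6, 8, 9}.
Column 5 already contains {4, 6, 9}.
Its 3×3 block (box 5) already contains {4, 6, 8, 9}.
Removing those from 1–9 leaves {3, 7} as the candidates for r6c5.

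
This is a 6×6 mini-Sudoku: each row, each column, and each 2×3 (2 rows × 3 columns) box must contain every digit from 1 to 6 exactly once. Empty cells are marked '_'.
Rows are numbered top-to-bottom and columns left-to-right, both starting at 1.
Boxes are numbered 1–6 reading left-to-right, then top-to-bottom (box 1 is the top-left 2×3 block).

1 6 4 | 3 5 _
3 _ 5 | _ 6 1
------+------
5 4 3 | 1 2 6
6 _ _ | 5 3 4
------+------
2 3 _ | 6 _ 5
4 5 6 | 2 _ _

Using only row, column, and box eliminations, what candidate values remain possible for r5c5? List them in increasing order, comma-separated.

1,4

Row 5 already contains {2, 3, 5, 6}.
Column 5 already contains {2, 3, 5, 6}.
Its 2×3 block (box 6) already contains {2, 5, 6}.
Removing those from 1–6 leaves {1, 4} as the candidates for r5c5.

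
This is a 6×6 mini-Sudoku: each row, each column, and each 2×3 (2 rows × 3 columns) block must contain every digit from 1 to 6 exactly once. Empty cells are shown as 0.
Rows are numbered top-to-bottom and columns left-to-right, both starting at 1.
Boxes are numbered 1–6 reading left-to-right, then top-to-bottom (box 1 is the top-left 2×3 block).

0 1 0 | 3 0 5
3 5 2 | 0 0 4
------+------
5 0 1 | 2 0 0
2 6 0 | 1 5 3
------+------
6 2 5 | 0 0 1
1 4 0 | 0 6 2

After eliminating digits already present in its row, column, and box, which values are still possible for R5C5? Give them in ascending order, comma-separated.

3,4

Row 5 already contains {1, 2, 5, 6}.
Column 5 already contains {5, 6}.
Its 2×3 block (box 6) already contains {1, 2, 6}.
Removing those from 1–6 leaves {3, 4} as the candidates for R5C5.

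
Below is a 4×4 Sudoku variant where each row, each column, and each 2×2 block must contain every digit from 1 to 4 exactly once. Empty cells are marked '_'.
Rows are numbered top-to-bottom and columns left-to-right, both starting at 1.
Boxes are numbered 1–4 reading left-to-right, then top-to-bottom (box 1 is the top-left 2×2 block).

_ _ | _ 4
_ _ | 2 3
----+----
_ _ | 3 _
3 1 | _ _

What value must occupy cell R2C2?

Row 2 already contains {2, 3}.
Column 2 already contains {1}.
Its 2×2 block (box 1) already contains {}.
The only value from 1–4 not eliminated is 4, so R2C2 = 4.

4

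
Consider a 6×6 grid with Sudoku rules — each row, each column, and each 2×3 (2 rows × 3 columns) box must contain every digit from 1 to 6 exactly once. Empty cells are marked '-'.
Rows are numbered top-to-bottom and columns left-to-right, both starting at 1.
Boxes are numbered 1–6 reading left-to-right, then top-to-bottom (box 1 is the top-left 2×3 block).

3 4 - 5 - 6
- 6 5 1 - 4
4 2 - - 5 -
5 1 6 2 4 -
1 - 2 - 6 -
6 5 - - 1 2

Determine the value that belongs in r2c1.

Row 2 already contains {1, 4, 5, 6}.
Column 1 already contains {1, 3, 4, 5, 6}.
Its 2×3 block (box 1) already contains {3, 4, 5, 6}.
The only value from 1–6 not eliminated is 2, so r2c1 = 2.

2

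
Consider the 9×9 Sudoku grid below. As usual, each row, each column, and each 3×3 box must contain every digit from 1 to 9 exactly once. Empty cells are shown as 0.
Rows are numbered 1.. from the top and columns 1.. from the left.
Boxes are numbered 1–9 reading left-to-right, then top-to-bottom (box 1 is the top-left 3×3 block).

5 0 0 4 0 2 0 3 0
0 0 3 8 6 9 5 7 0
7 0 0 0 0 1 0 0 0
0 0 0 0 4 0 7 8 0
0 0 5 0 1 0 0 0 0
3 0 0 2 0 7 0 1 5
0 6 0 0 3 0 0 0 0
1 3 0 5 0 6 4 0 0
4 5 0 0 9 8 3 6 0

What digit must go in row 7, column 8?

5

Cell row 7, column 8 itself could take any of {2, 5, 9} by direct elimination.
Consider where 5 can go in column 8.
row 3, column 8 is out (box 3 already has a 5).
row 5, column 8 is out (row 5 already has a 5).
row 8, column 8 is out (row 8 already has a 5).
So the only cell in column 8 that can hold 5 is row 7, column 8.
Therefore row 7, column 8 = 5.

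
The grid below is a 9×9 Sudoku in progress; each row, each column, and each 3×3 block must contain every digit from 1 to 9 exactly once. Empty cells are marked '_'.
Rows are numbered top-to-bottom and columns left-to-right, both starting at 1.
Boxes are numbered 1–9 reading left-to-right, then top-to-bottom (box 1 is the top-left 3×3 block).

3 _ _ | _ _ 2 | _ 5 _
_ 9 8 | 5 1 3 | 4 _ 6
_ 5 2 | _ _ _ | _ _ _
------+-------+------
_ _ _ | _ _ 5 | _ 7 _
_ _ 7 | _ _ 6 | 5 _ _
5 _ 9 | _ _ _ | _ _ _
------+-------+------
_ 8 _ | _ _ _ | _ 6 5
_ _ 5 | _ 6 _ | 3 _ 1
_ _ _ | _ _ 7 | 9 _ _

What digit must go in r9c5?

Cell r9c5 itself could take any of {2, 3, 4, 5, 8} by direct elimination.
Consider where 5 can go in column 5.
r1c5 is out (row 1 already has a 5). r3c5 is out (row 3 already has a 5). r4c5 is out (row 4 already has a 5). r5c5 is out (row 5 already has a 5). The remaining empty cells in column 5 are similarly blocked.
So the only cell in column 5 that can hold 5 is r9c5.
Therefore r9c5 = 5.

5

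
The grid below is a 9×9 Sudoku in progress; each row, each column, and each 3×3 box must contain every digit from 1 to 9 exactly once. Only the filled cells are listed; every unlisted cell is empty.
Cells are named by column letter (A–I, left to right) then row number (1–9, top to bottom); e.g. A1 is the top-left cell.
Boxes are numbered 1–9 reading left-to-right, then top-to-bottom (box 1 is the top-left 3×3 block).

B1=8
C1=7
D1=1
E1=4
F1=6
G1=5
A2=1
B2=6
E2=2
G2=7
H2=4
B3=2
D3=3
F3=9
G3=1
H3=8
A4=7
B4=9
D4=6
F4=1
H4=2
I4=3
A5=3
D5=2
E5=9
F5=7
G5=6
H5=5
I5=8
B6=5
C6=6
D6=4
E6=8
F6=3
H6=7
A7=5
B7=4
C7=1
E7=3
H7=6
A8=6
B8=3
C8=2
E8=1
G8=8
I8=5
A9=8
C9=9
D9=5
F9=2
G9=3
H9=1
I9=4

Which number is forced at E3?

7

Cell E3 itself could take any of {5, 7} by direct elimination.
Consider where 7 can go in row 3.
A3 is out (column A already has a 7).
C3 is out (column C already has a 7).
I3 is out (box 3 already has a 7).
So the only cell in row 3 that can hold 7 is E3.
Therefore E3 = 7.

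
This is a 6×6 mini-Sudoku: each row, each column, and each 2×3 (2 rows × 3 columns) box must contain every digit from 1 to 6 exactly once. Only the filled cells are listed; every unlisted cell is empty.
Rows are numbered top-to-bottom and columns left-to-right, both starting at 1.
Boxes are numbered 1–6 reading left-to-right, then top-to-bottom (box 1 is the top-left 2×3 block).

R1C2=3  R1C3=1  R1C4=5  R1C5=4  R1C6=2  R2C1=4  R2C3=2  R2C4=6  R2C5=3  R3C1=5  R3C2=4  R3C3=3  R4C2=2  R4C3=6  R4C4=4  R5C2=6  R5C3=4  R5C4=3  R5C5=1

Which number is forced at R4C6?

3

Cell R4C6 itself could take any of {1, 3, 5} by direct elimination.
Consider where 3 can go in box 4.
R3C4 is out (row 3 already has a 3).
R3C5 is out (row 3 already has a 3).
R3C6 is out (row 3 already has a 3).
R4C5 is out (column 5 already has a 3).
So the only cell in box 4 that can hold 3 is R4C6.
Therefore R4C6 = 3.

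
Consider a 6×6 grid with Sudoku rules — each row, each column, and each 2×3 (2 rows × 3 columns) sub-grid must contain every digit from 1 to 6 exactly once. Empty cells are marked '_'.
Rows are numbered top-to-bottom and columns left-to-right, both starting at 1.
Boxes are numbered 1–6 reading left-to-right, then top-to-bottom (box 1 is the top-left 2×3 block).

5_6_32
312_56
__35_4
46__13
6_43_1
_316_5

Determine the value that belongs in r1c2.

Row 1 already contains {2, 3, 5, 6}.
Column 2 already contains {1, 3, 6}.
Its 2×3 block (box 1) already contains {1, 2, 3, 5, 6}.
The only value from 1–6 not eliminated is 4, so r1c2 = 4.

4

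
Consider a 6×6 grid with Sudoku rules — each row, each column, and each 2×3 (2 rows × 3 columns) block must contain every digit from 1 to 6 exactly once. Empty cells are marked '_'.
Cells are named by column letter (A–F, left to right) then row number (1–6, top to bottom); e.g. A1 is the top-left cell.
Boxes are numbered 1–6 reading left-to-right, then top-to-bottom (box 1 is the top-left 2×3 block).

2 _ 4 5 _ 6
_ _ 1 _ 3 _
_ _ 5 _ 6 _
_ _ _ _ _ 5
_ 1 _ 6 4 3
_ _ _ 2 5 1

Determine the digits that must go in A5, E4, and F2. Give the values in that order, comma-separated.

For A5:
  Row 5 already contains {1, 3, 4, 6}.
  Column A already contains {2}.
  Its 2×3 block (box 5) already contains {1}.
  The only value from 1–6 not eliminated is 5, so A5 = 5.
For E4:
  Consider where 2 can go in column E.
  E1 is out (row 1 already has a 2).
  So the only cell in column E that can hold 2 is E4.
  So E4 = 2.
For F2:
  Consider where 2 can go in row 2.
  A2 is out (column A already has a 2).
  B2 is out (box 1 already has a 2).
  D2 is out (column D already has a 2).
  So the only cell in row 2 that can hold 2 is F2.
  So F2 = 2.

5,2,2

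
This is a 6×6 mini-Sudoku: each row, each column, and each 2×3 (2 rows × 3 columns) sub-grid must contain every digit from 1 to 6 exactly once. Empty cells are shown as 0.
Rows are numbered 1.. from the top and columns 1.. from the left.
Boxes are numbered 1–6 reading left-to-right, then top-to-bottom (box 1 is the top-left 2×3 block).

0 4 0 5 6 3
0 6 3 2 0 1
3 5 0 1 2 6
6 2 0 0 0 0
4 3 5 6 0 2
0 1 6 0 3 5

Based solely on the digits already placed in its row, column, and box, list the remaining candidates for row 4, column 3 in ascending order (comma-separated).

Row 4 already contains {2, 6}.
Column 3 already contains {3, 5, 6}.
Its 2×3 block (box 3) already contains {2, 3, 5, 6}.
Removing those from 1–6 leaves {1, 4} as the candidates for row 4, column 3.

1,4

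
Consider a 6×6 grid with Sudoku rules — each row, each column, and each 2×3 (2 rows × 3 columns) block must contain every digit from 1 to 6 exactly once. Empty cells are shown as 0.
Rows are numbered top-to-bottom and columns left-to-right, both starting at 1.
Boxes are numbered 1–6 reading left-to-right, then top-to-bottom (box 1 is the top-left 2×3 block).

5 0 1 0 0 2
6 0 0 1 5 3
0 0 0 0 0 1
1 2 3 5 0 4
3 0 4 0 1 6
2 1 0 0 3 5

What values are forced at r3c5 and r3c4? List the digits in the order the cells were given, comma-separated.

2,3

For r3c5:
  Consider where 2 can go in column 5.
  r1c5 is out (row 1 already has a 2).
  r4c5 is out (row 4 already has a 2).
  So the only cell in column 5 that can hold 2 is r3c5.
  So r3c5 = 2.
For r3c4:
  Consider where 3 can go in column 4.
  r1c4 is out (box 2 already has a 3).
  r5c4 is out (row 5 already has a 3).
  r6c4 is out (row 6 already has a 3).
  So the only cell in column 4 that can hold 3 is r3c4.
  So r3c4 = 3.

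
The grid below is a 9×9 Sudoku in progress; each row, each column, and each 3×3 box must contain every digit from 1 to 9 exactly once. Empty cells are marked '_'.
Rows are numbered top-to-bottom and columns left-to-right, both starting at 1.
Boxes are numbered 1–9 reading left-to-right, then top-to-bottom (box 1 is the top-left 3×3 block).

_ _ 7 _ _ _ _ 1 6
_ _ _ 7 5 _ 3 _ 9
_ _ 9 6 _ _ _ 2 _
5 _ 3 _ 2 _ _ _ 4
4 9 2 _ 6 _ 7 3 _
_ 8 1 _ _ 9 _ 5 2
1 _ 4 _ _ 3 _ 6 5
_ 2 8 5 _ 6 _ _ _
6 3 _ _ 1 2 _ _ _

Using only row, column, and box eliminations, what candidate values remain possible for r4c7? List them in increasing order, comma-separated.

1,6,8,9

Row 4 already contains {2, 3, 4, 5}.
Column 7 already contains {3, 7}.
Its 3×3 block (box 6) already contains {2, 3, 4, 5, 7}.
Removing those from 1–9 leaves {1, 6, 8, 9} as the candidates for r4c7.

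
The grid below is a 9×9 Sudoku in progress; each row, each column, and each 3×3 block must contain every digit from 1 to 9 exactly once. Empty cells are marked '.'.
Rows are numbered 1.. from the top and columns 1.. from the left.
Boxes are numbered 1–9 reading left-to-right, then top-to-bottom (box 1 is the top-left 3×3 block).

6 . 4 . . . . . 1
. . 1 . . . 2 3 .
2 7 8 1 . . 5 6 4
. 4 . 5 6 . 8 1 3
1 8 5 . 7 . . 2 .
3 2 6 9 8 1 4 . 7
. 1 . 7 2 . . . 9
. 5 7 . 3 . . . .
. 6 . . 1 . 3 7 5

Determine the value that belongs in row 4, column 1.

Cell row 4, column 1 itself could take any of {7, 9} by direct elimination.
Consider where 7 can go in row 4.
row 4, column 3 is out (column 3 already has a 7).
row 4, column 6 is out (box 5 already has a 7).
So the only cell in row 4 that can hold 7 is row 4, column 1.
Therefore row 4, column 1 = 7.

7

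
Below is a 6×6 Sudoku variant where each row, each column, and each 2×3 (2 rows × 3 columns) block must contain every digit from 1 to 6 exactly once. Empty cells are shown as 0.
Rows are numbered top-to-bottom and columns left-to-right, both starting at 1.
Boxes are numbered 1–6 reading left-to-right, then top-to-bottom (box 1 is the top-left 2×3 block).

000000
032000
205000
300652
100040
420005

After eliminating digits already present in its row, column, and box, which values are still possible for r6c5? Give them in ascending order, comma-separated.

1,3,6

Row 6 already contains {2, 4, 5}.
Column 5 already contains {4, 5}.
Its 2×3 block (box 6) already contains {4, 5}.
Removing those from 1–6 leaves {1, 3, 6} as the candidates for r6c5.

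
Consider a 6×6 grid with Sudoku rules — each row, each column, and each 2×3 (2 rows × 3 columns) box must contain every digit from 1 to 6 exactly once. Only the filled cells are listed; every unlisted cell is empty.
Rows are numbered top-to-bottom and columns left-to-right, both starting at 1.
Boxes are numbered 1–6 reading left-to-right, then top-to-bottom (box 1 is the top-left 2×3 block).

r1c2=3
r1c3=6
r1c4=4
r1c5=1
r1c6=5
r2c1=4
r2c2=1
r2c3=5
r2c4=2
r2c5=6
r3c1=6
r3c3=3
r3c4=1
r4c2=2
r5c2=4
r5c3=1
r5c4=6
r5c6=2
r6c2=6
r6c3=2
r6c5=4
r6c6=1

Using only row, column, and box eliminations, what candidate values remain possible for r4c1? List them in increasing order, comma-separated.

1,5

Row 4 already contains {2}.
Column 1 already contains {4, 6}.
Its 2×3 block (box 3) already contains {2, 3, 6}.
Removing those from 1–6 leaves {1, 5} as the candidates for r4c1.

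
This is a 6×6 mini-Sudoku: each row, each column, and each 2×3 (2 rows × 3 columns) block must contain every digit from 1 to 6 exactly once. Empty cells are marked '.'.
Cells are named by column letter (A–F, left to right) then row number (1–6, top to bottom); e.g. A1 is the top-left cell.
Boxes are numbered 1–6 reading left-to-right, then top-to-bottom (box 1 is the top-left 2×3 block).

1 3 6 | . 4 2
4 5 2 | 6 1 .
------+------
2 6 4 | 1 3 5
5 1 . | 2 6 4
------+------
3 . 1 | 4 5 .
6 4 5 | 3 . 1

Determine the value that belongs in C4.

3

Row 4 already contains {1, 2, 4, 5, 6}.
Column C already contains {1, 2, 4, 5, 6}.
Its 2×3 block (box 3) already contains {1, 2, 4, 5, 6}.
The only value from 1–6 not eliminated is 3, so C4 = 3.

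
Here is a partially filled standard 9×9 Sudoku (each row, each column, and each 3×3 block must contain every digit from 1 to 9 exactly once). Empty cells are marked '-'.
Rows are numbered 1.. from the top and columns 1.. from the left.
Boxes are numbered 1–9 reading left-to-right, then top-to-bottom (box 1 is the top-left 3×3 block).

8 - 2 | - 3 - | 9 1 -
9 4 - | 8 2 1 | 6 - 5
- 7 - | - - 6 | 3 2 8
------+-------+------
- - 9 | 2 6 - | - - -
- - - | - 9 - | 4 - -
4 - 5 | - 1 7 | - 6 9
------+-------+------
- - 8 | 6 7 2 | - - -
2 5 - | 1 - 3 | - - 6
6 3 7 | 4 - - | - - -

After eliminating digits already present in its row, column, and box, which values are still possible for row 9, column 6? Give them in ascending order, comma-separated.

Row 9 already contains {3, 4, 6, 7}.
Column 6 already contains {1, 2, 3, 6, 7}.
Its 3×3 block (box 8) already contains {1, 2, 3, 4, 6, 7}.
Removing those from 1–9 leaves {5, 8, 9} as the candidates for row 9, column 6.

5,8,9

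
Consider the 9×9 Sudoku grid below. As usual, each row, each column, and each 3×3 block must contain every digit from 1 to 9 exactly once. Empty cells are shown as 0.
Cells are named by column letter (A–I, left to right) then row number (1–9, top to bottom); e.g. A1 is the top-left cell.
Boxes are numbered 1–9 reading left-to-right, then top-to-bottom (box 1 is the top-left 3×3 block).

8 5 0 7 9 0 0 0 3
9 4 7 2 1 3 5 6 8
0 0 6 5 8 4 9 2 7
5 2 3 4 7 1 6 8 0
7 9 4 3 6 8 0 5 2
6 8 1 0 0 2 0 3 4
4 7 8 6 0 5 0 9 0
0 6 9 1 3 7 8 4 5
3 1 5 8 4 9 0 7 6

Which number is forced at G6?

Row 6 already contains {1, 2, 3, 4, 6, 8}.
Column G already contains {5, 6, 8, 9}.
Its 3×3 block (box 6) already contains {2, 3, 4, 5, 6, 8}.
The only value from 1–9 not eliminated is 7, so G6 = 7.

7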